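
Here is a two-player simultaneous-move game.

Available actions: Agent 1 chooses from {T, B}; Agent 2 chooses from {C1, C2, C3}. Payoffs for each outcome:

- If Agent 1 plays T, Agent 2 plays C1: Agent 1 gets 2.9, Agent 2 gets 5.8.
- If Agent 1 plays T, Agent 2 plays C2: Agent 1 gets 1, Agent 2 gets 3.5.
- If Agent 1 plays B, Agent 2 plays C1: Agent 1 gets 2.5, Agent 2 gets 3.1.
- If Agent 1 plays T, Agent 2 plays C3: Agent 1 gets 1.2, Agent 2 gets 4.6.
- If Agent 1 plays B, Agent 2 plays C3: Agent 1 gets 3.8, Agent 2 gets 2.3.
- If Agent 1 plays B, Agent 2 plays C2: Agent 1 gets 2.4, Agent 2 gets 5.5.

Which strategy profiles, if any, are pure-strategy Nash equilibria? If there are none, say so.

Pure-strategy Nash equilibria: (T, C1), (B, C2)

For each player, find the best response to each opponent profile; mutual best responses are the pure NE.
Agent 1 against C1: payoffs 2.9, 2.5 → best response T.
Agent 1 against C2: payoffs 1, 2.4 → best response B.
Agent 1 against C3: payoffs 1.2, 3.8 → best response B.
Agent 2 against T: payoffs 5.8, 3.5, 4.6 → best response C1.
Agent 2 against B: payoffs 3.1, 5.5, 2.3 → best response C2.
Mutual best responses: (T, C1); (B, C2).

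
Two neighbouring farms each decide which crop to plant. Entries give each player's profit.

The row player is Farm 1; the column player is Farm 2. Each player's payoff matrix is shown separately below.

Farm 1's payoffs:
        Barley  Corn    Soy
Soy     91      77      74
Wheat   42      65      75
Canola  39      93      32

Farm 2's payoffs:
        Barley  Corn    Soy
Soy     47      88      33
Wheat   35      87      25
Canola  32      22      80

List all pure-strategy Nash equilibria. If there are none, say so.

Mark each player's best response to every combination of opponents' strategies; a profile where every player is best-responding is a pure Nash equilibrium.
Farm 1 against Barley: payoffs 91, 42, 39 → best response Soy.
Farm 1 against Corn: payoffs 77, 65, 93 → best response Canola.
Farm 1 against Soy: payoffs 74, 75, 32 → best response Wheat.
Farm 2 against Soy: payoffs 47, 88, 33 → best response Corn.
Farm 2 against Wheat: payoffs 35, 87, 25 → best response Corn.
Farm 2 against Canola: payoffs 32, 22, 80 → best response Soy.
No profile is a mutual best response for all players.

No pure-strategy Nash equilibrium.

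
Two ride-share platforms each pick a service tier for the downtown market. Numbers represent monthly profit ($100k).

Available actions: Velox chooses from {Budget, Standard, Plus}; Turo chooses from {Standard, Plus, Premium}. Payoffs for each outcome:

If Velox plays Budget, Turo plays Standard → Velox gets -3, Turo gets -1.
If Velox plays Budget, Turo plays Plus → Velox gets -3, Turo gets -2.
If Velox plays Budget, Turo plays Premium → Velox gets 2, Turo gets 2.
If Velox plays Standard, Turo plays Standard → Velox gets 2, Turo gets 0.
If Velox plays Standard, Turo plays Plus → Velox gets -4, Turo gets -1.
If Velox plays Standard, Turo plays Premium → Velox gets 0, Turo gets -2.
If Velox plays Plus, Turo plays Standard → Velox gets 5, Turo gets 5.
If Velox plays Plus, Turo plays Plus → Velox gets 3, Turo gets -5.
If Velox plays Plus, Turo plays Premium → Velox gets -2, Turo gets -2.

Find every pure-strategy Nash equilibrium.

(Budget, Premium); (Plus, Standard)

Mark each player's best response to every combination of opponents' strategies; a profile where every player is best-responding is a pure Nash equilibrium.
Velox against Standard: payoffs -3, 2, 5 → best response Plus.
Velox against Plus: payoffs -3, -4, 3 → best response Plus.
Velox against Premium: payoffs 2, 0, -2 → best response Budget.
Turo against Budget: payoffs -1, -2, 2 → best response Premium.
Turo against Standard: payoffs 0, -1, -2 → best response Standard.
Turo against Plus: payoffs 5, -5, -2 → best response Standard.
Mutual best responses: (Budget, Premium); (Plus, Standard).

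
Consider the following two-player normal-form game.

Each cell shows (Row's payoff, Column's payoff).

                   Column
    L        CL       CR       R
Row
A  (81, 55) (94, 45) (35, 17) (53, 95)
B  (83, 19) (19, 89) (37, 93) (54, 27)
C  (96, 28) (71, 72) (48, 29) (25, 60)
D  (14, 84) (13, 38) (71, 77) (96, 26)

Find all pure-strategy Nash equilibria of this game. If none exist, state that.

There is no pure-strategy Nash equilibrium.

Mark each player's best response to every combination of opponents' strategies; a profile where every player is best-responding is a pure Nash equilibrium.
Row against L: payoffs 81, 83, 96, 14 → best response C.
Row against CL: payoffs 94, 19, 71, 13 → best response A.
Row against CR: payoffs 35, 37, 48, 71 → best response D.
Row against R: payoffs 53, 54, 25, 96 → best response D.
Column against A: payoffs 55, 45, 17, 95 → best response R.
Column against B: payoffs 19, 89, 93, 27 → best response CR.
Column against C: payoffs 28, 72, 29, 60 → best response CL.
Column against D: payoffs 84, 38, 77, 26 → best response L.
No profile is a mutual best response for all players.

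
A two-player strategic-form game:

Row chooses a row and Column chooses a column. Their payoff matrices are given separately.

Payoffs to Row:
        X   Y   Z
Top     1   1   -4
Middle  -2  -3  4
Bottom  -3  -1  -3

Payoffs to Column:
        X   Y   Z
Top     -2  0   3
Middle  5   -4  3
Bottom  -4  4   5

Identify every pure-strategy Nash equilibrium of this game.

Row against X: payoffs 1, -2, -3 → best response Top.
Row against Y: payoffs 1, -3, -1 → best response Top.
Row against Z: payoffs -4, 4, -3 → best response Middle.
Column against Top: payoffs -2, 0, 3 → best response Z.
Column against Middle: payoffs 5, -4, 3 → best response X.
Column against Bottom: payoffs -4, 4, 5 → best response Z.
No profile is a mutual best response for all players.

No pure-strategy Nash equilibrium.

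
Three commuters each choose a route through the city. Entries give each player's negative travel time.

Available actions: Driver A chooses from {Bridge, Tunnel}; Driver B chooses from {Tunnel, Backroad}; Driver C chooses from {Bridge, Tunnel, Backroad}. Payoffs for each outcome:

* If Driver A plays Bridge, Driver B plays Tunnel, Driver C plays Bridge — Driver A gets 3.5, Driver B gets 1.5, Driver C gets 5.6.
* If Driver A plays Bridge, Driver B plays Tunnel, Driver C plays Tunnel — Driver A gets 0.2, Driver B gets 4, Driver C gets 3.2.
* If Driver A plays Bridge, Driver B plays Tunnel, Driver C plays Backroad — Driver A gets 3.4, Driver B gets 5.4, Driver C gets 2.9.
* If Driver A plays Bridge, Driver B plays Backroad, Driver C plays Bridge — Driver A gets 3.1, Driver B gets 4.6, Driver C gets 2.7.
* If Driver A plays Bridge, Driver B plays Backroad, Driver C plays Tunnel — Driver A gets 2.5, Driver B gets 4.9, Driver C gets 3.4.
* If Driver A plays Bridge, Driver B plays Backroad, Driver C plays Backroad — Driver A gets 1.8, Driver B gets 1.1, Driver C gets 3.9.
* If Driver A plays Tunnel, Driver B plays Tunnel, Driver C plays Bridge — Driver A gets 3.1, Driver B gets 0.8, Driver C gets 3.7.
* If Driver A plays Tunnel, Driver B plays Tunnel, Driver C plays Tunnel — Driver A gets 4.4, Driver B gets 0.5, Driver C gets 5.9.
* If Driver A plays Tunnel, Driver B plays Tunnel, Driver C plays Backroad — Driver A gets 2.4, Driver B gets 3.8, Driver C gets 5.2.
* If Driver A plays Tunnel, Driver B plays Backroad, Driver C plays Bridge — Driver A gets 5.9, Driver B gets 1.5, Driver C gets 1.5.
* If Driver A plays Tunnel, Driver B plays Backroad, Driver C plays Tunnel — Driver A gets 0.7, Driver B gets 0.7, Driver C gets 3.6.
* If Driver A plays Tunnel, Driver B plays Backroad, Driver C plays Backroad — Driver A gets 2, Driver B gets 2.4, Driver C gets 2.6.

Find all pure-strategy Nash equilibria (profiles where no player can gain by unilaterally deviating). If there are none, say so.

There is no pure-strategy Nash equilibrium.

Mark each player's best response to every combination of opponents' strategies; a profile where every player is best-responding is a pure Nash equilibrium.
Driver A against (Tunnel, Bridge): payoffs 3.5, 3.1 → best response Bridge.
Driver A against (Tunnel, Tunnel): payoffs 0.2, 4.4 → best response Tunnel.
Driver A against (Tunnel, Backroad): payoffs 3.4, 2.4 → best response Bridge.
Driver A against (Backroad, Bridge): payoffs 3.1, 5.9 → best response Tunnel.
Driver A against (Backroad, Tunnel): payoffs 2.5, 0.7 → best response Bridge.
Driver A against (Backroad, Backroad): payoffs 1.8, 2 → best response Tunnel.
Driver B against (Bridge, Bridge): payoffs 1.5, 4.6 → best response Backroad.
Driver B against (Bridge, Tunnel): payoffs 4, 4.9 → best response Backroad.
Driver B against (Bridge, Backroad): payoffs 5.4, 1.1 → best response Tunnel.
Driver B against (Tunnel, Bridge): payoffs 0.8, 1.5 → best response Backroad.
Driver B against (Tunnel, Tunnel): payoffs 0.5, 0.7 → best response Backroad.
Driver B against (Tunnel, Backroad): payoffs 3.8, 2.4 → best response Tunnel.
Driver C against (Bridge, Tunnel): payoffs 5.6, 3.2, 2.9 → best response Bridge.
Driver C against (Bridge, Backroad): payoffs 2.7, 3.4, 3.9 → best response Backroad.
Driver C against (Tunnel, Tunnel): payoffs 3.7, 5.9, 5.2 → best response Tunnel.
Driver C against (Tunnel, Backroad): payoffs 1.5, 3.6, 2.6 → best response Tunnel.
No profile is a mutual best response for all players.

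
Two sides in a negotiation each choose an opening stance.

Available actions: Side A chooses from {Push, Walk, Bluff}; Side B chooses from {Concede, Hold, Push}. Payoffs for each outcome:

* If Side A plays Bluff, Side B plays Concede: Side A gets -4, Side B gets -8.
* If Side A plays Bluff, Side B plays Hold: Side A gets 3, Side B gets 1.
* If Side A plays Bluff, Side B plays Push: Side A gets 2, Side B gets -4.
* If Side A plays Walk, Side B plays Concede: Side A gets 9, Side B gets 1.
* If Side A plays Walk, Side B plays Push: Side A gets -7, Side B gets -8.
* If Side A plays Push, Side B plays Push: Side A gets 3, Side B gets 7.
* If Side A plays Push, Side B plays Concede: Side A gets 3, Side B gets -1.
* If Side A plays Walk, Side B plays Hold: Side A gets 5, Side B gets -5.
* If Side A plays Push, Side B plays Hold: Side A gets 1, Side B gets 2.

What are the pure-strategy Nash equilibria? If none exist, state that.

Side A against Concede: payoffs 3, 9, -4 → best response Walk.
Side A against Hold: payoffs 1, 5, 3 → best response Walk.
Side A against Push: payoffs 3, -7, 2 → best response Push.
Side B against Push: payoffs -1, 2, 7 → best response Push.
Side B against Walk: payoffs 1, -5, -8 → best response Concede.
Side B against Bluff: payoffs -8, 1, -4 → best response Hold.
Mutual best responses: (Push, Push); (Walk, Concede).

Pure-strategy Nash equilibria: (Push, Push) and (Walk, Concede)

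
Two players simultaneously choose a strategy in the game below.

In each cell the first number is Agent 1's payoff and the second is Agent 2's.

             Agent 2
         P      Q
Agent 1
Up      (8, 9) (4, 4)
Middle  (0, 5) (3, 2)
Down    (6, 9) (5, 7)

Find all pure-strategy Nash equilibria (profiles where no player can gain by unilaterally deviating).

Agent 1 against P: payoffs 8, 0, 6 → best response Up.
Agent 1 against Q: payoffs 4, 3, 5 → best response Down.
Agent 2 against Up: payoffs 9, 4 → best response P.
Agent 2 against Middle: payoffs 5, 2 → best response P.
Agent 2 against Down: payoffs 9, 7 → best response P.
Mutual best responses: (Up, P).

Pure NE: (Up, P)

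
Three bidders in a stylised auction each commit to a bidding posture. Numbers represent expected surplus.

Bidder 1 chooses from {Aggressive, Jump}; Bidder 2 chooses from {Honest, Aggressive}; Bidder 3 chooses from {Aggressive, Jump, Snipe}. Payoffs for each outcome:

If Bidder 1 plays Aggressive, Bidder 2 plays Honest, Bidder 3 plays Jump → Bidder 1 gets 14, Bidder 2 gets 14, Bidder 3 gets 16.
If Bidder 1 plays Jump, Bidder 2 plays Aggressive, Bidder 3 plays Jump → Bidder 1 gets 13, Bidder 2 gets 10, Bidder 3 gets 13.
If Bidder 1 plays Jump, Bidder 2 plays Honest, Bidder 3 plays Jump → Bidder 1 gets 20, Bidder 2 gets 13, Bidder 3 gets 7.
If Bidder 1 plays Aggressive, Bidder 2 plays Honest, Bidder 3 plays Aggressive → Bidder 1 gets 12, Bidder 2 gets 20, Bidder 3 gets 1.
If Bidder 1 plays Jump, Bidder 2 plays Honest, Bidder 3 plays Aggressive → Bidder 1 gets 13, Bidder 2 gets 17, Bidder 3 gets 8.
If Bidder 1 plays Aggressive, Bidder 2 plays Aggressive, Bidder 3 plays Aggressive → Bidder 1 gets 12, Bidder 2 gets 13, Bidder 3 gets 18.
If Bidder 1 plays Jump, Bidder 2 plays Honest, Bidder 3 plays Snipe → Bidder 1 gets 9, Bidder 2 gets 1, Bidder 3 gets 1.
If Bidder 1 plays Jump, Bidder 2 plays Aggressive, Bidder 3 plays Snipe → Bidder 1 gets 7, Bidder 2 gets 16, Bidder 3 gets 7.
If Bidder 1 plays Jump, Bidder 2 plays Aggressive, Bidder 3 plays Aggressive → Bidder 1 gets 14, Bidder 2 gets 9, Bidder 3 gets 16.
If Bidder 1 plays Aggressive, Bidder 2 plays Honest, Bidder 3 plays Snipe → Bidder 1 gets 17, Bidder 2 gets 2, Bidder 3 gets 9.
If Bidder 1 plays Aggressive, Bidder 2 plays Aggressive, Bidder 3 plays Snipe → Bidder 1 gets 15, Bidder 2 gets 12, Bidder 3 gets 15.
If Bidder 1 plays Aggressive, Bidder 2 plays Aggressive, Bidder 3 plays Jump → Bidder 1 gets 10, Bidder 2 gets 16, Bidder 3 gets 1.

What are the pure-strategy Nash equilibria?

Pure NE: (Jump, Honest, Aggressive)

Bidder 1 against (Honest, Aggressive): payoffs 12, 13 → best response Jump.
Bidder 1 against (Honest, Jump): payoffs 14, 20 → best response Jump.
Bidder 1 against (Honest, Snipe): payoffs 17, 9 → best response Aggressive.
Bidder 1 against (Aggressive, Aggressive): payoffs 12, 14 → best response Jump.
Bidder 1 against (Aggressive, Jump): payoffs 10, 13 → best response Jump.
Bidder 1 against (Aggressive, Snipe): payoffs 15, 7 → best response Aggressive.
Bidder 2 against (Aggressive, Aggressive): payoffs 20, 13 → best response Honest.
Bidder 2 against (Aggressive, Jump): payoffs 14, 16 → best response Aggressive.
Bidder 2 against (Aggressive, Snipe): payoffs 2, 12 → best response Aggressive.
Bidder 2 against (Jump, Aggressive): payoffs 17, 9 → best response Honest.
Bidder 2 against (Jump, Jump): payoffs 13, 10 → best response Honest.
Bidder 2 against (Jump, Snipe): payoffs 1, 16 → best response Aggressive.
Bidder 3 against (Aggressive, Honest): payoffs 1, 16, 9 → best response Jump.
Bidder 3 against (Aggressive, Aggressive): payoffs 18, 1, 15 → best response Aggressive.
Bidder 3 against (Jump, Honest): payoffs 8, 7, 1 → best response Aggressive.
Bidder 3 against (Jump, Aggressive): payoffs 16, 13, 7 → best response Aggressive.
Mutual best responses: (Jump, Honest, Aggressive).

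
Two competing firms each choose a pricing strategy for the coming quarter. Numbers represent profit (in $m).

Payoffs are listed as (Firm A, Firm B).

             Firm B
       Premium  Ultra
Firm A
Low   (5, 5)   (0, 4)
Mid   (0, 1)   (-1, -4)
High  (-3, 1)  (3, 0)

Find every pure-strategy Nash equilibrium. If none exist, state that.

(Low, Premium): Firm A gets 5, best alternative 0; Firm B gets 5, best alternative 4. No profitable deviation — NE.
(Low, Ultra): Firm A can switch to High (0 → 3). Not NE.
(Mid, Premium): Firm A can switch to Low (0 → 5). Not NE.
(Mid, Ultra): Firm A can switch to Low (-1 → 0). Not NE.
(High, Premium): Firm A can switch to Low (-3 → 5). Not NE.
(High, Ultra): Firm B can switch to Premium (0 → 1). Not NE.

Pure NE: (Low, Premium)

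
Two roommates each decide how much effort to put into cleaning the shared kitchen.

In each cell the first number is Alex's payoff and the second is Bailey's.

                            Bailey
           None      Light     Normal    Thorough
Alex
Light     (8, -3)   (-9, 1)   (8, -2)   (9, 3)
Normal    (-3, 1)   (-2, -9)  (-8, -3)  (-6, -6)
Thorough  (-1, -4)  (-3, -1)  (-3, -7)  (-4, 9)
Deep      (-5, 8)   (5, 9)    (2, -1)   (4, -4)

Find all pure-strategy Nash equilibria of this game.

The pure Nash equilibria are (Light, Thorough) and (Deep, Light).

Check each profile: it is a Nash equilibrium iff no player can strictly gain by switching unilaterally.
(Light, None): Bailey can switch to Light (-3 → 1). Not NE.
(Light, Light): Alex can switch to Normal (-9 → -2). Not NE.
(Light, Normal): Bailey can switch to Light (-2 → 1). Not NE.
(Light, Thorough): Alex gets 9, best alternative 4; Bailey gets 3, best alternative 1. No profitable deviation — NE.
(Normal, None): Alex can switch to Light (-3 → 8). Not NE.
(Normal, Light): Alex can switch to Deep (-2 → 5). Not NE.
(Normal, Normal): Alex can switch to Light (-8 → 8). Not NE.
(Normal, Thorough): Alex can switch to Light (-6 → 9). Not NE.
(Thorough, None): Alex can switch to Light (-1 → 8). Not NE.
(Thorough, Light): Alex can switch to Normal (-3 → -2). Not NE.
(Thorough, Normal): Alex can switch to Light (-3 → 8). Not NE.
(Thorough, Thorough): Alex can switch to Light (-4 → 9). Not NE.
(Deep, None): Alex can switch to Light (-5 → 8). Not NE.
(Deep, Light): Alex gets 5, best alternative -2; Bailey gets 9, best alternative 8. No profitable deviation — NE.
(The remaining 2 profiles each have a profitable deviation by the same check.)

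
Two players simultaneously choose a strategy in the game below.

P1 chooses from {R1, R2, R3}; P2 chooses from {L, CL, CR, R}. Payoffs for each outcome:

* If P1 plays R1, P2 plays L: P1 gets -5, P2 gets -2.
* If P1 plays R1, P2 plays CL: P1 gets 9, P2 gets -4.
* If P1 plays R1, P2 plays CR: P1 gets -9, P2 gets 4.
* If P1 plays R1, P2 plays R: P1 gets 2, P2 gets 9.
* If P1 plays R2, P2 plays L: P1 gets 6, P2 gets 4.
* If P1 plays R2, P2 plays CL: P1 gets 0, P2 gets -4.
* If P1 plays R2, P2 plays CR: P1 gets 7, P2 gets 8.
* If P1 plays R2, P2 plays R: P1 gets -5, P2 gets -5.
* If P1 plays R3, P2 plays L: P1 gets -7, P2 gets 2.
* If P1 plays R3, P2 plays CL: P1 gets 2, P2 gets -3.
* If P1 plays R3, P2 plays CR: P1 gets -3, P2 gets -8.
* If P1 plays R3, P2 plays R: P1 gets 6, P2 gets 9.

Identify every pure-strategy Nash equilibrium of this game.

The pure Nash equilibria are (R2, CR) and (R3, R).

Mark each player's best response to every combination of opponents' strategies; a profile where every player is best-responding is a pure Nash equilibrium.
P1 against L: payoffs -5, 6, -7 → best response R2.
P1 against CL: payoffs 9, 0, 2 → best response R1.
P1 against CR: payoffs -9, 7, -3 → best response R2.
P1 against R: payoffs 2, -5, 6 → best response R3.
P2 against R1: payoffs -2, -4, 4, 9 → best response R.
P2 against R2: payoffs 4, -4, 8, -5 → best response CR.
P2 against R3: payoffs 2, -3, -8, 9 → best response R.
Mutual best responses: (R2, CR); (R3, R).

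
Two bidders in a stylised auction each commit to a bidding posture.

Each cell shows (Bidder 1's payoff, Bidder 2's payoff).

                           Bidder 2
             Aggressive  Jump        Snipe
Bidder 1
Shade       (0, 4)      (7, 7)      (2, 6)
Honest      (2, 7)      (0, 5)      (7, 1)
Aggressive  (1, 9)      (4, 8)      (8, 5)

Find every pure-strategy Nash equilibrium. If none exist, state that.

Pure-strategy Nash equilibria: (Shade, Jump); (Honest, Aggressive)

Bidder 1 against Aggressive: payoffs 0, 2, 1 → best response Honest.
Bidder 1 against Jump: payoffs 7, 0, 4 → best response Shade.
Bidder 1 against Snipe: payoffs 2, 7, 8 → best response Aggressive.
Bidder 2 against Shade: payoffs 4, 7, 6 → best response Jump.
Bidder 2 against Honest: payoffs 7, 5, 1 → best response Aggressive.
Bidder 2 against Aggressive: payoffs 9, 8, 5 → best response Aggressive.
Mutual best responses: (Shade, Jump); (Honest, Aggressive).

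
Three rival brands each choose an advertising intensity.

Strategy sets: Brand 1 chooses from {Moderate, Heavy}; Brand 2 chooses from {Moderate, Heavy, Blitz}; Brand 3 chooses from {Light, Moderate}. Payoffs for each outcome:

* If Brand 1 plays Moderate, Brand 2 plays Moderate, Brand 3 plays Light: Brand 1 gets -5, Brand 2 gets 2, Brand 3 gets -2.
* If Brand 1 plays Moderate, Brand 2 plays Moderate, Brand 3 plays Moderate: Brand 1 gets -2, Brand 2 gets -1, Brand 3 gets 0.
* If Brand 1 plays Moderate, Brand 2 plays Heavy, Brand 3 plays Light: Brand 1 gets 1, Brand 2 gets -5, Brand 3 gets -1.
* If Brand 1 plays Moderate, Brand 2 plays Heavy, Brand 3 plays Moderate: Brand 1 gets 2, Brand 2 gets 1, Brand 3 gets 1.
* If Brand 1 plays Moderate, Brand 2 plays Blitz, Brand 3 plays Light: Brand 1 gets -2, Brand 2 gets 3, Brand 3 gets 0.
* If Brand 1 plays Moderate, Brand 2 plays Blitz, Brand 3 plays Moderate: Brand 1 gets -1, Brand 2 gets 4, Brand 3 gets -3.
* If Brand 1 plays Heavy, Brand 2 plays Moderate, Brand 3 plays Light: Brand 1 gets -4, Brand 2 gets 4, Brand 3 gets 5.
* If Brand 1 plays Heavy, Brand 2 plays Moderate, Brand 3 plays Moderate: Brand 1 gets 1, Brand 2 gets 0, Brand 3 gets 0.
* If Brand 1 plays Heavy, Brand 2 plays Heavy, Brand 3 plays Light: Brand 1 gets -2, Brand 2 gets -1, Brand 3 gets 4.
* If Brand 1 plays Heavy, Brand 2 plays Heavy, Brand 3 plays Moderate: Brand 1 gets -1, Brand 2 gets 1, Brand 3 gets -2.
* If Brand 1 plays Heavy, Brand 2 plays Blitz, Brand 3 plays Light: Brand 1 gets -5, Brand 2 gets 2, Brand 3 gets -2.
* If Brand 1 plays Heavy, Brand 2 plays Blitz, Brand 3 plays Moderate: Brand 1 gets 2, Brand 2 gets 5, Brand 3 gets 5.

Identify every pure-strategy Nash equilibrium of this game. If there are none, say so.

The pure Nash equilibria are (Moderate, Blitz, Light), (Heavy, Moderate, Light), (Heavy, Blitz, Moderate).

Brand 1 against (Moderate, Light): payoffs -5, -4 → best response Heavy.
Brand 1 against (Moderate, Moderate): payoffs -2, 1 → best response Heavy.
Brand 1 against (Heavy, Light): payoffs 1, -2 → best response Moderate.
Brand 1 against (Heavy, Moderate): payoffs 2, -1 → best response Moderate.
Brand 1 against (Blitz, Light): payoffs -2, -5 → best response Moderate.
Brand 1 against (Blitz, Moderate): payoffs -1, 2 → best response Heavy.
Brand 2 against (Moderate, Light): payoffs 2, -5, 3 → best response Blitz.
Brand 2 against (Moderate, Moderate): payoffs -1, 1, 4 → best response Blitz.
Brand 2 against (Heavy, Light): payoffs 4, -1, 2 → best response Moderate.
Brand 2 against (Heavy, Moderate): payoffs 0, 1, 5 → best response Blitz.
Brand 3 against (Moderate, Moderate): payoffs -2, 0 → best response Moderate.
Brand 3 against (Moderate, Heavy): payoffs -1, 1 → best response Moderate.
Brand 3 against (Moderate, Blitz): payoffs 0, -3 → best response Light.
Brand 3 against (Heavy, Moderate): payoffs 5, 0 → best response Light.
Brand 3 against (Heavy, Heavy): payoffs 4, -2 → best response Light.
Brand 3 against (Heavy, Blitz): payoffs -2, 5 → best response Moderate.
Mutual best responses: (Moderate, Blitz, Light); (Heavy, Moderate, Light); (Heavy, Blitz, Moderate).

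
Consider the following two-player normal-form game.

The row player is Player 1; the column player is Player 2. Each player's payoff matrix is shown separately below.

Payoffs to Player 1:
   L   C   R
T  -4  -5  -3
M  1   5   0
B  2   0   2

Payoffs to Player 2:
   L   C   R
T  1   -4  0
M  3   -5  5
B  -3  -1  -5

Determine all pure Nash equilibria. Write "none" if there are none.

No pure-strategy Nash equilibrium.

Player 1 against L: payoffs -4, 1, 2 → best response B.
Player 1 against C: payoffs -5, 5, 0 → best response M.
Player 1 against R: payoffs -3, 0, 2 → best response B.
Player 2 against T: payoffs 1, -4, 0 → best response L.
Player 2 against M: payoffs 3, -5, 5 → best response R.
Player 2 against B: payoffs -3, -1, -5 → best response C.
No profile is a mutual best response for all players.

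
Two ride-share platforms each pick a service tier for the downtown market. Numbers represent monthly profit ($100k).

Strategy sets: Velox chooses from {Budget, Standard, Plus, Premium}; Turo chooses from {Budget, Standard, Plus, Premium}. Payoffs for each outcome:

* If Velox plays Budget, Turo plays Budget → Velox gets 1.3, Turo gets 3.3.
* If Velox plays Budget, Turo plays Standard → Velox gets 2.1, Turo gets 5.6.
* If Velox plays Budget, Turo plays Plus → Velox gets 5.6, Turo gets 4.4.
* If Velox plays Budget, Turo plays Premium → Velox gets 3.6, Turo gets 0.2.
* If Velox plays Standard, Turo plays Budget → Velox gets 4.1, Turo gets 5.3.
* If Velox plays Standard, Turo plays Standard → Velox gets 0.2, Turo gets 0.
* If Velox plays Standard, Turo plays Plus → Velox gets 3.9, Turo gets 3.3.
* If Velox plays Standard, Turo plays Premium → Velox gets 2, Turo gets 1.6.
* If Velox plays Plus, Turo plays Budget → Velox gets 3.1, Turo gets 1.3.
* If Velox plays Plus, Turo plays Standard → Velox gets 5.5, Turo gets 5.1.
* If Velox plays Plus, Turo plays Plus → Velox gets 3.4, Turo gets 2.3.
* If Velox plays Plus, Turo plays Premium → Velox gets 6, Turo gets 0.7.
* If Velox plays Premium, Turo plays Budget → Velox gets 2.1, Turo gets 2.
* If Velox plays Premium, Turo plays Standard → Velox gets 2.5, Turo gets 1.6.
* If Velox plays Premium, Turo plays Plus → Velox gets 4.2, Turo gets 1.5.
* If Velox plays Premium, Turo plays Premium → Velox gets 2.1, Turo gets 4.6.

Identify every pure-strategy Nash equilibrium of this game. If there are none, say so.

Mark each player's best response to every combination of opponents' strategies; a profile where every player is best-responding is a pure Nash equilibrium.
Velox against Budget: payoffs 1.3, 4.1, 3.1, 2.1 → best response Standard.
Velox against Standard: payoffs 2.1, 0.2, 5.5, 2.5 → best response Plus.
Velox against Plus: payoffs 5.6, 3.9, 3.4, 4.2 → best response Budget.
Velox against Premium: payoffs 3.6, 2, 6, 2.1 → best response Plus.
Turo against Budget: payoffs 3.3, 5.6, 4.4, 0.2 → best response Standard.
Turo against Standard: payoffs 5.3, 0, 3.3, 1.6 → best response Budget.
Turo against Plus: payoffs 1.3, 5.1, 2.3, 0.7 → best response Standard.
Turo against Premium: payoffs 2, 1.6, 1.5, 4.6 → best response Premium.
Mutual best responses: (Standard, Budget); (Plus, Standard).

The pure Nash equilibria are (Standard, Budget), (Plus, Standard).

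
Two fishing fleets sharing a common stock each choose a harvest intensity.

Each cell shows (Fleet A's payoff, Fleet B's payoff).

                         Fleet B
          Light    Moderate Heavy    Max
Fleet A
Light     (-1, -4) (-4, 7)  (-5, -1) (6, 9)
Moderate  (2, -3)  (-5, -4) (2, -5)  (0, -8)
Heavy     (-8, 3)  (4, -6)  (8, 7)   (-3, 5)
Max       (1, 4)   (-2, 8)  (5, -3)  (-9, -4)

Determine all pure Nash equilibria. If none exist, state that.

Mark each player's best response to every combination of opponents' strategies; a profile where every player is best-responding is a pure Nash equilibrium.
Fleet A against Light: payoffs -1, 2, -8, 1 → best response Moderate.
Fleet A against Moderate: payoffs -4, -5, 4, -2 → best response Heavy.
Fleet A against Heavy: payoffs -5, 2, 8, 5 → best response Heavy.
Fleet A against Max: payoffs 6, 0, -3, -9 → best response Light.
Fleet B against Light: payoffs -4, 7, -1, 9 → best response Max.
Fleet B against Moderate: payoffs -3, -4, -5, -8 → best response Light.
Fleet B against Heavy: payoffs 3, -6, 7, 5 → best response Heavy.
Fleet B against Max: payoffs 4, 8, -3, -4 → best response Moderate.
Mutual best responses: (Light, Max); (Moderate, Light); (Heavy, Heavy).

The pure Nash equilibria are (Light, Max) and (Moderate, Light) and (Heavy, Heavy).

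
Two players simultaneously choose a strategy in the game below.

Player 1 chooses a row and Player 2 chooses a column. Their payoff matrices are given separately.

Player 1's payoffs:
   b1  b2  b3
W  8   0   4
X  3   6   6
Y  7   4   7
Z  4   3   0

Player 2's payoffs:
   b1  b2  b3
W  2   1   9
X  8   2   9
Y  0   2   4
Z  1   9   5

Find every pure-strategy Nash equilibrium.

The unique pure-strategy Nash equilibrium is (Y, b3).

Player 1 against b1: payoffs 8, 3, 7, 4 → best response W.
Player 1 against b2: payoffs 0, 6, 4, 3 → best response X.
Player 1 against b3: payoffs 4, 6, 7, 0 → best response Y.
Player 2 against W: payoffs 2, 1, 9 → best response b3.
Player 2 against X: payoffs 8, 2, 9 → best response b3.
Player 2 against Y: payoffs 0, 2, 4 → best response b3.
Player 2 against Z: payoffs 1, 9, 5 → best response b2.
Mutual best responses: (Y, b3).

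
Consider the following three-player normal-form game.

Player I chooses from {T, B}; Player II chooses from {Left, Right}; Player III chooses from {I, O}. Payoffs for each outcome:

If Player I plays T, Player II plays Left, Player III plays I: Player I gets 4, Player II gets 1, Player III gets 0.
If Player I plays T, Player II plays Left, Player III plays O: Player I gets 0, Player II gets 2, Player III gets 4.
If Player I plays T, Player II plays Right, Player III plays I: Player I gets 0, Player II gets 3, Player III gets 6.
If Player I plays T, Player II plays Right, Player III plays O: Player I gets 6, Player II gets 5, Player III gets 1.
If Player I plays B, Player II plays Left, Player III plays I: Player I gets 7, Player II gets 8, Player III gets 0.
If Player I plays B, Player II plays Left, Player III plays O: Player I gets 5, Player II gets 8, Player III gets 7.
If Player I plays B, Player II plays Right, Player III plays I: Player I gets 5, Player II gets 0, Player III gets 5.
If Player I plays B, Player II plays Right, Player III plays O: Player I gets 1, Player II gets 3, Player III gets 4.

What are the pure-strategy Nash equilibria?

Player I against (Left, I): payoffs 4, 7 → best response B.
Player I against (Left, O): payoffs 0, 5 → best response B.
Player I against (Right, I): payoffs 0, 5 → best response B.
Player I against (Right, O): payoffs 6, 1 → best response T.
Player II against (T, I): payoffs 1, 3 → best response Right.
Player II against (T, O): payoffs 2, 5 → best response Right.
Player II against (B, I): payoffs 8, 0 → best response Left.
Player II against (B, O): payoffs 8, 3 → best response Left.
Player III against (T, Left): payoffs 0, 4 → best response O.
Player III against (T, Right): payoffs 6, 1 → best response I.
Player III against (B, Left): payoffs 0, 7 → best response O.
Player III against (B, Right): payoffs 5, 4 → best response I.
Mutual best responses: (B, Left, O).

The unique pure-strategy Nash equilibrium is (B, Left, O).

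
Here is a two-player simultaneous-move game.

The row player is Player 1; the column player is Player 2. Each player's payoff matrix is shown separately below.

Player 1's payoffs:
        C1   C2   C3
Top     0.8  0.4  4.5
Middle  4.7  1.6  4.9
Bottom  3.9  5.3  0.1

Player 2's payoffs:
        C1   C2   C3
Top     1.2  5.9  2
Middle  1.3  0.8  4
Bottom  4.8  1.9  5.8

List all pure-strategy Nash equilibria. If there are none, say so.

For each player, find the best response to each opponent profile; mutual best responses are the pure NE.
Player 1 against C1: payoffs 0.8, 4.7, 3.9 → best response Middle.
Player 1 against C2: payoffs 0.4, 1.6, 5.3 → best response Bottom.
Player 1 against C3: payoffs 4.5, 4.9, 0.1 → best response Middle.
Player 2 against Top: payoffs 1.2, 5.9, 2 → best response C2.
Player 2 against Middle: payoffs 1.3, 0.8, 4 → best response C3.
Player 2 against Bottom: payoffs 4.8, 1.9, 5.8 → best response C3.
Mutual best responses: (Middle, C3).

Pure NE: (Middle, C3)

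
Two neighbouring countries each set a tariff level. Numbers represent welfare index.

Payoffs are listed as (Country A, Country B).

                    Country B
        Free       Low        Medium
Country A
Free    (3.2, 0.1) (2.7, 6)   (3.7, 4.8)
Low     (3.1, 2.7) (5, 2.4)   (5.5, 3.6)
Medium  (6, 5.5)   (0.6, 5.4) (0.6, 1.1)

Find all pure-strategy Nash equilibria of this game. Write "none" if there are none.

(Free, Free): Country A can switch to Medium (3.2 → 6). Not NE.
(Free, Low): Country A can switch to Low (2.7 → 5). Not NE.
(Free, Medium): Country A can switch to Low (3.7 → 5.5). Not NE.
(Low, Free): Country A can switch to Free (3.1 → 3.2). Not NE.
(Low, Low): Country B can switch to Free (2.4 → 2.7). Not NE.
(Low, Medium): Country A gets 5.5, best alternative 3.7; Country B gets 3.6, best alternative 2.7. No profitable deviation — NE.
(Medium, Free): Country A gets 6, best alternative 3.2; Country B gets 5.5, best alternative 5.4. No profitable deviation — NE.
(Medium, Low): Country A can switch to Free (0.6 → 2.7). Not NE.
(The remaining 1 profile has a profitable deviation by the same check.)

The pure Nash equilibria are (Low, Medium), (Medium, Free).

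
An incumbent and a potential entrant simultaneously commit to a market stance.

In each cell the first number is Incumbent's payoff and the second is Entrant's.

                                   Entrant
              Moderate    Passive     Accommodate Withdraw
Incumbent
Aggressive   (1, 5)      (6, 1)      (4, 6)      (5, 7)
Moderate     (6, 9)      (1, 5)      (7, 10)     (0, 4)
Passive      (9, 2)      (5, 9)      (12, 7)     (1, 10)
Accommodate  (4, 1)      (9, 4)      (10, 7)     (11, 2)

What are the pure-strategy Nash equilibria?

For each player, find the best response to each opponent profile; mutual best responses are the pure NE.
Incumbent against Moderate: payoffs 1, 6, 9, 4 → best response Passive.
Incumbent against Passive: payoffs 6, 1, 5, 9 → best response Accommodate.
Incumbent against Accommodate: payoffs 4, 7, 12, 10 → best response Passive.
Incumbent against Withdraw: payoffs 5, 0, 1, 11 → best response Accommodate.
Entrant against Aggressive: payoffs 5, 1, 6, 7 → best response Withdraw.
Entrant against Moderate: payoffs 9, 5, 10, 4 → best response Accommodate.
Entrant against Passive: payoffs 2, 9, 7, 10 → best response Withdraw.
Entrant against Accommodate: payoffs 1, 4, 7, 2 → best response Accommodate.
No profile is a mutual best response for all players.

This game has no pure Nash equilibrium.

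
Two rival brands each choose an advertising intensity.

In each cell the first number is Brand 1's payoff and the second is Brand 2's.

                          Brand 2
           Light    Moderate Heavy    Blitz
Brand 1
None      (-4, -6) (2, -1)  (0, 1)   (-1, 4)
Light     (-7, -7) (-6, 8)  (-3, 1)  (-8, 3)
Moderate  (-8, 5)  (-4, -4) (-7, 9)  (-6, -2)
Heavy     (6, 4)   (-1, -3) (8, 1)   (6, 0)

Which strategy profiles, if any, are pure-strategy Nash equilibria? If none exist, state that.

Brand 1 against Light: payoffs -4, -7, -8, 6 → best response Heavy.
Brand 1 against Moderate: payoffs 2, -6, -4, -1 → best response None.
Brand 1 against Heavy: payoffs 0, -3, -7, 8 → best response Heavy.
Brand 1 against Blitz: payoffs -1, -8, -6, 6 → best response Heavy.
Brand 2 against None: payoffs -6, -1, 1, 4 → best response Blitz.
Brand 2 against Light: payoffs -7, 8, 1, 3 → best response Moderate.
Brand 2 against Moderate: payoffs 5, -4, 9, -2 → best response Heavy.
Brand 2 against Heavy: payoffs 4, -3, 1, 0 → best response Light.
Mutual best responses: (Heavy, Light).

The unique pure-strategy Nash equilibrium is (Heavy, Light).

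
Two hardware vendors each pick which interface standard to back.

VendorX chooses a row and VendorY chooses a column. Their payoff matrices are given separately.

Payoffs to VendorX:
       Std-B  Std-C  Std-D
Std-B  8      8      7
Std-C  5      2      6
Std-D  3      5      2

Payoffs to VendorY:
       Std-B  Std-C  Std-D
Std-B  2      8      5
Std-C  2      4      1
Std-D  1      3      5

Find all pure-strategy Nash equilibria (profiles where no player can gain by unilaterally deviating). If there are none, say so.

Pure NE: (Std-B, Std-C)

(Std-B, Std-B): VendorY can switch to Std-C (2 → 8). Not NE.
(Std-B, Std-C): VendorX gets 8, best alternative 5; VendorY gets 8, best alternative 5. No profitable deviation — NE.
(Std-B, Std-D): VendorY can switch to Std-C (5 → 8). Not NE.
(Std-C, Std-B): VendorX can switch to Std-B (5 → 8). Not NE.
(Std-C, Std-C): VendorX can switch to Std-B (2 → 8). Not NE.
(Std-C, Std-D): VendorX can switch to Std-B (6 → 7). Not NE.
(Std-D, Std-B): VendorX can switch to Std-B (3 → 8). Not NE.
(The remaining 2 profiles each have a profitable deviation by the same check.)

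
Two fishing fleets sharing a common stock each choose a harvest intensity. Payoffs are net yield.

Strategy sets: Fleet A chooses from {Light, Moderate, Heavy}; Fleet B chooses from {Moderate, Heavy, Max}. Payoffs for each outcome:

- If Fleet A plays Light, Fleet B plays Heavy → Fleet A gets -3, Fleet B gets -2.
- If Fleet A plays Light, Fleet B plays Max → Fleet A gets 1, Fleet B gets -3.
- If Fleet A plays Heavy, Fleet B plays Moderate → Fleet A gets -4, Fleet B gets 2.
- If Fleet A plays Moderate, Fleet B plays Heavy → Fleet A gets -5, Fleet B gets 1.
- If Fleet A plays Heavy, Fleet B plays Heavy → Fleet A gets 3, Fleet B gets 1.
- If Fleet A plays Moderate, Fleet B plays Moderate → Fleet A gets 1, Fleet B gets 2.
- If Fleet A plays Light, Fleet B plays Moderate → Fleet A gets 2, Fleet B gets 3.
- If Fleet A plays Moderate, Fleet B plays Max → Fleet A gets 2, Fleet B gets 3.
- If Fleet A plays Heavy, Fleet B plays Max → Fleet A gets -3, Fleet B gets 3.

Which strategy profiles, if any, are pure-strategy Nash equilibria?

Mark each player's best response to every combination of opponents' strategies; a profile where every player is best-responding is a pure Nash equilibrium.
Fleet A against Moderate: payoffs 2, 1, -4 → best response Light.
Fleet A against Heavy: payoffs -3, -5, 3 → best response Heavy.
Fleet A against Max: payoffs 1, 2, -3 → best response Moderate.
Fleet B against Light: payoffs 3, -2, -3 → best response Moderate.
Fleet B against Moderate: payoffs 2, 1, 3 → best response Max.
Fleet B against Heavy: payoffs 2, 1, 3 → best response Max.
Mutual best responses: (Light, Moderate); (Moderate, Max).

Pure-strategy Nash equilibria: (Light, Moderate); (Moderate, Max)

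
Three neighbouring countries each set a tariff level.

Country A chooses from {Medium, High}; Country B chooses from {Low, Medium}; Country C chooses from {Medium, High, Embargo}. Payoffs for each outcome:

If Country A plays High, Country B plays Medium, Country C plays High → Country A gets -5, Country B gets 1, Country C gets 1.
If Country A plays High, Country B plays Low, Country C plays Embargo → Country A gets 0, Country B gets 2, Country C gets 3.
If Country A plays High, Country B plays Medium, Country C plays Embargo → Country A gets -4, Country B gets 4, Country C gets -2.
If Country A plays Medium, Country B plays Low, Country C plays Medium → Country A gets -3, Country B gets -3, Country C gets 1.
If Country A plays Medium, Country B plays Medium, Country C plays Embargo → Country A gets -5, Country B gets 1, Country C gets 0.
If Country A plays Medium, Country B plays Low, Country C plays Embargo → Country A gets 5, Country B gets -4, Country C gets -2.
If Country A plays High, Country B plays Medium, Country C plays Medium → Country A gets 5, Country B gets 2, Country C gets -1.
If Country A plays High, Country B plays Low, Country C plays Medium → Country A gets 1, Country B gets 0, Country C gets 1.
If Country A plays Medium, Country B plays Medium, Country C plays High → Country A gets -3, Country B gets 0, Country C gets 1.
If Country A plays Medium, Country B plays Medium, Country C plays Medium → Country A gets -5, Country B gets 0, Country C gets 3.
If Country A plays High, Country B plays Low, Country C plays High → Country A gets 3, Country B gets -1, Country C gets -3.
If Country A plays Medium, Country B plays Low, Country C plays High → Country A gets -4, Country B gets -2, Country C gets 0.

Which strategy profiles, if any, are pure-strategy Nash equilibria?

(Medium, Low, Medium): Country A can switch to High (-3 → 1). Not NE.
(Medium, Low, High): Country A can switch to High (-4 → 3). Not NE.
(Medium, Low, Embargo): Country B can switch to Medium (-4 → 1). Not NE.
(Medium, Medium, Medium): Country A can switch to High (-5 → 5). Not NE.
(Medium, Medium, High): Country C can switch to Medium (1 → 3). Not NE.
(Medium, Medium, Embargo): Country A can switch to High (-5 → -4). Not NE.
(High, Low, Medium): Country B can switch to Medium (0 → 2). Not NE.
(High, Low, High): Country B can switch to Medium (-1 → 1). Not NE.
(High, Low, Embargo): Country A can switch to Medium (0 → 5). Not NE.
(High, Medium, Medium): Country C can switch to High (-1 → 1). Not NE.
(High, Medium, High): Country A can switch to Medium (-5 → -3). Not NE.
(High, Medium, Embargo): Country C can switch to Medium (-2 → -1). Not NE.

No pure-strategy Nash equilibrium.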